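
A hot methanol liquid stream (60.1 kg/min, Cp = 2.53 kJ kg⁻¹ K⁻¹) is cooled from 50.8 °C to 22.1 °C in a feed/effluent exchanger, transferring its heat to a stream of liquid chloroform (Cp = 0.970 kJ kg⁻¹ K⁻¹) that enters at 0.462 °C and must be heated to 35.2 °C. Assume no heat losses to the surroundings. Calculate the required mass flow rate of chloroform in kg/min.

ṁ_c = 130 kg/min

Heat released by hot stream: Q = 60.1 × 2.53 × (50.8 − 22.1) = 4363.9 kJ/min
Energy balance on cold side (adiabatic exchanger): Q = ṁ_c·Cp_c·(T_c,out − T_c,in)
ṁ_c = 4363.9 / [0.970 × (35.2 − 0.462)] = 129.51 kg/min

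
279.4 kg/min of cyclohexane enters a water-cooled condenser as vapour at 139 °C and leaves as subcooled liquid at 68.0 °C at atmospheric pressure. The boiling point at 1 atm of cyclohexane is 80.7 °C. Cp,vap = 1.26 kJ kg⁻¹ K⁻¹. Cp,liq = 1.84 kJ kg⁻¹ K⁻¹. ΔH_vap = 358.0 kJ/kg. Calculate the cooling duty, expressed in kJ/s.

Q_c = 2120 kJ/s

vapour 139→80.7 °C: -73.458 kJ/kg
condensation at 80.7 °C: -358 kJ/kg
liquid 80.7→68.0 °C: -23.368 kJ/kg
Δh = -73.458 + -358 + -23.368 = -454.83 kJ/kg
Q = ṁ·Δh = 279.4 kg/min × -454.83 kJ/kg = -127080 kJ/min
|Q| = 2118 kW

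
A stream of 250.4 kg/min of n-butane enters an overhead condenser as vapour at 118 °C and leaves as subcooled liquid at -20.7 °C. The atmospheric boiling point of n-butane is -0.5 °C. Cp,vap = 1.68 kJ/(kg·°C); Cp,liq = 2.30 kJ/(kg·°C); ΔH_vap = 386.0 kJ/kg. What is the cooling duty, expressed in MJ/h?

vapour 118→-0.5 °C: -199.08 kJ/kg
condensation at -0.5 °C: -386 kJ/kg
liquid -0.5→-20.7 °C: -46.46 kJ/kg
Δh = -199.08 + -386 + -46.46 = -631.54 kJ/kg
Q = ṁ·Δh = 250.4 kg/min × -631.54 kJ/kg = -158140 kJ/min
|Q| = 2635.6 kW = 9488.3 MJ/h

Q_c = 9490 MJ/h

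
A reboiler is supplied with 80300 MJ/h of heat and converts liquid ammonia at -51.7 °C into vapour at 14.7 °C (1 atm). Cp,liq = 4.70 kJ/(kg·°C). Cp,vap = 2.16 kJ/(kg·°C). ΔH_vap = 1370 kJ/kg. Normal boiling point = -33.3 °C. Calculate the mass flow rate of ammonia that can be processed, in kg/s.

Δh = 4.70×(-33.3−-51.7) + 1370 + 2.16×(14.7−-33.3) = 1560.2 kJ/kg
Q = 80300 MJ/h = 22306 kJ/s = 22306 kJ/s
ṁ = Q/Δh = 22306 / 1560.2 = 14.297 kg/s

ṁ = 14.3 kg/s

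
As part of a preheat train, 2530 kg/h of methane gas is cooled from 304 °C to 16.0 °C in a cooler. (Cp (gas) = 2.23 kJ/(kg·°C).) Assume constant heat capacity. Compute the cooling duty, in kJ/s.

Q_c = 451 kJ/s

Q = ṁ·Cp·ΔT = 2530 × 2.23 × (16.0 − 304) = -1.6249e+06 kJ/h
Converting: 1.6249e+06 / 3600 s = 451.35 kW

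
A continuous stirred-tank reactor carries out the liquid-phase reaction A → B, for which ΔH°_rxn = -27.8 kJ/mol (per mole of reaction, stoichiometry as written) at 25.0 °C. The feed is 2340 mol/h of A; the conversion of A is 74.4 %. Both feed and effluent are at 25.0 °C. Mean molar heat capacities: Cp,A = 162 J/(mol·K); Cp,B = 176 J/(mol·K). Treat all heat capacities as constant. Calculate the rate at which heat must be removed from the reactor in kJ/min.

Q_out = 807 kJ/min

Extent of reaction ξ = 0.744 × 2340 = 1741 mol/h
Reaction term: ξ·ΔH°_rxn = 1741 × -27.8 = -48399 kJ/h
Q = ΔH = -48399 kJ/h = -13.444 kW
Heat removed = 806.64 kJ/min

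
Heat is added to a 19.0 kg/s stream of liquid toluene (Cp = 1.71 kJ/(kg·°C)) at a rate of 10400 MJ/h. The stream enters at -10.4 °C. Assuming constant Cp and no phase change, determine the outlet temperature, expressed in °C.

T_out = 78.5 °C

Q = 10400 MJ/h = 2888.9 kJ/s
ΔT = Q/(ṁ·Cp) = 2888.9/(19.0×1.71) = 88.916 K
T_out = -10.4 + 88.916 = 78.516 °C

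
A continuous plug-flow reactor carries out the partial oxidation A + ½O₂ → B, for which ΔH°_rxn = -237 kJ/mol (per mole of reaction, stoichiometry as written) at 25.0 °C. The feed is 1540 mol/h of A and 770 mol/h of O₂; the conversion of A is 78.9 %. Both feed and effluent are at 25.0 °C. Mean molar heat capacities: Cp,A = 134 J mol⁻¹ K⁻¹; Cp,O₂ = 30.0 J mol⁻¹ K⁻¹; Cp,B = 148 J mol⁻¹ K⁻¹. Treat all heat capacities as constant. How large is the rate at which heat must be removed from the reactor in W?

Q_out = 80000 W

Extent of reaction ξ = 0.789 × 1540 = 1215.1 mol/h
Reaction term: ξ·ΔH°_rxn = 1215.1 × -237 = -287970 kJ/h
Q = ΔH = -287970 kJ/h = -79.991 kW
Heat removed = 79991 W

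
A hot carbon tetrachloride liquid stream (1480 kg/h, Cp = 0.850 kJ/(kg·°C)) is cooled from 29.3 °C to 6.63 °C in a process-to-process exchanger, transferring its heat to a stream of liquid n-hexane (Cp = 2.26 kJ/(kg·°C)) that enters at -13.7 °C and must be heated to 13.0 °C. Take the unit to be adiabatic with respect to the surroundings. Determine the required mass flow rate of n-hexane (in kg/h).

Heat released by hot stream: Q = 1480 × 0.850 × (29.3 − 6.63) = 28519 kJ/h
Energy balance on cold side (adiabatic exchanger): Q = ṁ_c·Cp_c·(T_c,out − T_c,in)
ṁ_c = 28519 / [2.26 × (13.0 − -13.7)] = 472.62 kg/h

ṁ_c = 473 kg/h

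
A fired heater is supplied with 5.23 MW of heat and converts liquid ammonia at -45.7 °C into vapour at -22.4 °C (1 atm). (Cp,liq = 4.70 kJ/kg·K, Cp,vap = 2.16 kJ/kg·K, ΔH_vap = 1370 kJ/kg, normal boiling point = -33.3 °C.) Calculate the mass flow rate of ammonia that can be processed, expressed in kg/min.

ṁ = 216 kg/min

Δh = 4.70×(-33.3−-45.7) + 1370 + 2.16×(-22.4−-33.3) = 1451.8 kJ/kg
Q = 5.23 MW = 5230 kJ/s = 313800 kJ/min
ṁ = Q/Δh = 313800 / 1451.8 = 216.14 kg/min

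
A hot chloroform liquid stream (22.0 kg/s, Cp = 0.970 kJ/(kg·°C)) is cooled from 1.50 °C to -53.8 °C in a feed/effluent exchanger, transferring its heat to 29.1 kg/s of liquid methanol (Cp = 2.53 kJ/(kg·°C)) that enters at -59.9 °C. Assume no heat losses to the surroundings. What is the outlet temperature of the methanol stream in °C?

T_c,out = -43.9 °C

Heat released by hot stream: Q = 22.0 × 0.970 × (1.50 − -53.8) = 1180.1 kJ/s
Energy balance on cold side (adiabatic exchanger): Q = ṁ_c·Cp_c·(T_c,out − T_c,in)
T_c,out = -59.9 + 1180.1/(29.1 × 2.53) = -43.871 °C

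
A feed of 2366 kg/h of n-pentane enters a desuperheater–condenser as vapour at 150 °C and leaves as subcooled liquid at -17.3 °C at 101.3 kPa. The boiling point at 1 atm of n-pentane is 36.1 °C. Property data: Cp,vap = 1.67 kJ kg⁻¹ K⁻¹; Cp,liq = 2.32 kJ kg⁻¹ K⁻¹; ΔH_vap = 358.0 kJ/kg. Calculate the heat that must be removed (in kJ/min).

Q_c = 26500 kJ/min

vapour 150→36.1 °C: -190.21 kJ/kg
condensation at 36.1 °C: -358 kJ/kg
liquid 36.1→-17.3 °C: -123.89 kJ/kg
Δh = -190.21 + -358 + -123.89 = -672.1 kJ/kg
Q = ṁ·Δh = 2366 kg/h × -672.1 kJ/kg = -1.5902e+06 kJ/h
|Q| = 441.72 kW = 26503 kJ/min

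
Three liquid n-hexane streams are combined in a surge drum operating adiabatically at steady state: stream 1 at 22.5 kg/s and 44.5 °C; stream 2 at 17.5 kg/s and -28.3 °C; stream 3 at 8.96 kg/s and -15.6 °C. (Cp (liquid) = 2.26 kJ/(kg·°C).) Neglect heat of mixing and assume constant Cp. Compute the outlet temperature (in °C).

No heat crosses the boundary, so H_out = H_in.
Σ ṁᵢCp,ᵢTᵢ = 22.5×2.26×44.5 + 17.5×2.26×-28.3 + 8.96×2.26×-15.6 = 827.67
Σ ṁᵢCp,ᵢ = 22.5×2.26 + 17.5×2.26 + 8.96×2.26 = 110.65
T_out = 827.67 / 110.65 = 7.4801 °C

T_out = 7.48 °C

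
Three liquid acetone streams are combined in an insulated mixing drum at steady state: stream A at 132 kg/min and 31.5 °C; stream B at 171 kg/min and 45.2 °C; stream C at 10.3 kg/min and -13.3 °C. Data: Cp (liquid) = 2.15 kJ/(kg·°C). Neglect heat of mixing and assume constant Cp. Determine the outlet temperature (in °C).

T_out = 37.5 °C

Adiabatic, steady state ⇒ Σ ṁᵢCp,ᵢ(T_out − Tᵢ) = 0
T_out = Σ ṁᵢCp,ᵢTᵢ / Σ ṁᵢCp,ᵢ
      = 25263 / 673.6 = 37.505 °C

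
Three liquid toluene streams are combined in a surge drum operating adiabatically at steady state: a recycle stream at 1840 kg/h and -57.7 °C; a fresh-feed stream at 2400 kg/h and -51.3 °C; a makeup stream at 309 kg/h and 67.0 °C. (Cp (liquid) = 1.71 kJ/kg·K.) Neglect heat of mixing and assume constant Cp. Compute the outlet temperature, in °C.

Adiabatic, steady state ⇒ Σ ṁᵢCp,ᵢ(T_out − Tᵢ) = 0
Σ ṁᵢCp,ᵢTᵢ = 1840×1.71×-57.7 + 2400×1.71×-51.3 + 309×1.71×67.0 = -356680
Σ ṁᵢCp,ᵢ = 1840×1.71 + 2400×1.71 + 309×1.71 = 7778.8
T_out = -356680 / 7778.8 = -45.853 °C

T_out = -45.9 °C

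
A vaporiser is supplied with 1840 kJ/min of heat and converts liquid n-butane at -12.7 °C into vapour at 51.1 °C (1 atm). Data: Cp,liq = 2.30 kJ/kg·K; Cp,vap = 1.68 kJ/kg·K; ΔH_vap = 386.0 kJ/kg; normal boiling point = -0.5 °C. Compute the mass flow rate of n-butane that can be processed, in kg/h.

Δh = 2.30×(-0.5−-12.7) + 386.0 + 1.68×(51.1−-0.5) = 500.75 kJ/kg
Q = 1840 kJ/min = 30.667 kJ/s = 110400 kJ/h
ṁ = Q/Δh = 110400 / 500.75 = 220.47 kg/h

ṁ = 220 kg/h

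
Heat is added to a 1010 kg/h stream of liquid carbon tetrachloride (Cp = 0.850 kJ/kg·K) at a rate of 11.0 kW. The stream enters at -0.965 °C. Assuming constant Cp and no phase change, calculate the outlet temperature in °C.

Q = 11.0 kW = 39600 kJ/h
ΔT = Q/(ṁ·Cp) = 39600/(1010×0.850) = 46.127 K
T_out = -0.965 + 46.127 = 45.162 °C

T_out = 45.2 °C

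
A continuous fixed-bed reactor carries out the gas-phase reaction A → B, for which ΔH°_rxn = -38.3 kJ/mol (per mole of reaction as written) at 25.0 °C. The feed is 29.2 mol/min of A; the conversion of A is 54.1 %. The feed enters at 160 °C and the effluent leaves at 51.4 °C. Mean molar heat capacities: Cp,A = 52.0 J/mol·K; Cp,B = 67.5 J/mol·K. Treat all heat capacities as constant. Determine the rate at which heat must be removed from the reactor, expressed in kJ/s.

Q_out = 12.7 kJ/s

Extent of reaction ξ = 0.541 × 29.2 = 15.797 mol/min
Reaction term: ξ·ΔH°_rxn = 15.797 × -38.3 = -605.03 kJ/min
Sensible, feed 160→25 °C: -204.98 kJ/min
Outlet flows (mol/min): A 13.403, B 15.797
Sensible, products 25→51.4 °C: 46.55 kJ/min
Q = ΔH = -763.47 kJ/min = -12.724 kW
Heat removed = 12.724 kJ/s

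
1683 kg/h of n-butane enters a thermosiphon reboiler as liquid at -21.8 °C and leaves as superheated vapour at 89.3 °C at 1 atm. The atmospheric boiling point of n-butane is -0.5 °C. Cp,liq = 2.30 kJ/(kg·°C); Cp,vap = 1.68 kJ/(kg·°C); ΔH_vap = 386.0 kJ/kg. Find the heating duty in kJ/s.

Q = 274 kJ/s

liquid -21.8→-0.5 °C: 48.99 kJ/kg
vaporisation at -0.5 °C: 386 kJ/kg
vapour -0.5→89.3 °C: 150.86 kJ/kg
Δh = 48.99 + 386 + 150.86 = 585.85 kJ/kg
Q = ṁ·Δh = 1683 kg/h × 585.85 kJ/kg = 985990 kJ/h
|Q| = 273.89 kW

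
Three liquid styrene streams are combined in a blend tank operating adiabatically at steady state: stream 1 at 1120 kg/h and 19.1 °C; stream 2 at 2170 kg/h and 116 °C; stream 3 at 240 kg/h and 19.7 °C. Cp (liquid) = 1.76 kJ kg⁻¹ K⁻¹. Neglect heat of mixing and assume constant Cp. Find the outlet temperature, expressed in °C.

T_out = 78.7 °C

No heat crosses the boundary, so H_out = H_in.
Σ ṁᵢCp,ᵢTᵢ = 1120×1.76×19.1 + 2170×1.76×116 + 240×1.76×19.7 = 489000
Σ ṁᵢCp,ᵢ = 1120×1.76 + 2170×1.76 + 240×1.76 = 6212.8
T_out = 489000 / 6212.8 = 78.708 °C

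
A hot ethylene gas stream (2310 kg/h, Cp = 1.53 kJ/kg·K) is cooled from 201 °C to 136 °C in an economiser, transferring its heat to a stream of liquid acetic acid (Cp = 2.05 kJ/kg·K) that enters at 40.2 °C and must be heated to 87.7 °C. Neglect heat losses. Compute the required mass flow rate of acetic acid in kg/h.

Heat released by hot stream: Q = 2310 × 1.53 × (201 − 136) = 229730 kJ/h
Energy balance on cold side (adiabatic exchanger): Q = ṁ_c·Cp_c·(T_c,out − T_c,in)
ṁ_c = 229730 / [2.05 × (87.7 − 40.2)] = 2359.2 kg/h

ṁ_c = 2360 kg/h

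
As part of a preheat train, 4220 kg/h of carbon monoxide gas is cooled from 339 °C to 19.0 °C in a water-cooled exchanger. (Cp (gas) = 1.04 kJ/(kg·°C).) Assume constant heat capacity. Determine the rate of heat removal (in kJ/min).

Q_c = 23400 kJ/min

Q = ṁ·Cp·ΔT = 4220 × 1.04 × (19.0 − 339) = -1.4044e+06 kJ/h
Converting: 1.4044e+06 / 3600 s = 390.12 kW
Cooling duty = 23407 kJ/min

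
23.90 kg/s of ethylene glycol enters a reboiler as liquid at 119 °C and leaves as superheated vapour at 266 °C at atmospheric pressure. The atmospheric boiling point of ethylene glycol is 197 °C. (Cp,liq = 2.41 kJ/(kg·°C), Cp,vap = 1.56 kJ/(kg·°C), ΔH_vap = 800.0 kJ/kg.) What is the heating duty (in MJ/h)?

liquid 119→197 °C: 187.98 kJ/kg
vaporisation at 197 °C: 800 kJ/kg
vapour 197→266 °C: 107.64 kJ/kg
Δh = 187.98 + 800 + 107.64 = 1095.6 kJ/kg
Q = ṁ·Δh = 23.90 kg/s × 1095.6 kJ/kg = 26185 kJ/s
|Q| = 26185 kW = 94267 MJ/h

Q = 94300 MJ/h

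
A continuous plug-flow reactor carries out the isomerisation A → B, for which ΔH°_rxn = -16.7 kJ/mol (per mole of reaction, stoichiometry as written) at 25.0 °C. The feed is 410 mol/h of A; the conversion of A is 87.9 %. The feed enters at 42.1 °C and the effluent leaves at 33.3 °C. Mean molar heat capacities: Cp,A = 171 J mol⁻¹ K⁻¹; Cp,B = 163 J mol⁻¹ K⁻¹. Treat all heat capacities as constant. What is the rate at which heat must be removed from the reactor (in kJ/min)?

Q_out = 111 kJ/min

Extent of reaction ξ = 0.879 × 410 = 360.39 mol/h
Reaction term: ξ·ΔH°_rxn = 360.39 × -16.7 = -6018.5 kJ/h
Sensible, feed 42.1→25 °C: -1198.9 kJ/h
Outlet flows (mol/h): A 49.61, B 360.39
Sensible, products 25→33.3 °C: 557.98 kJ/h
Q = ΔH = -6659.4 kJ/h = -1.8498 kW
Heat removed = 110.99 kJ/min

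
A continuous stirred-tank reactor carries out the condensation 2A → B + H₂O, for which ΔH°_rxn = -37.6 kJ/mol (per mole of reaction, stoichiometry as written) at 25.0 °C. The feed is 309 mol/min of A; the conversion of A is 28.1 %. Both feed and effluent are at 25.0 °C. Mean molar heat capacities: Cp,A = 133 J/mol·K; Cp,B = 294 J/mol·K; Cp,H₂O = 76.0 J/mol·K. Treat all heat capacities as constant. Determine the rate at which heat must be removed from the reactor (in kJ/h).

Q_out = 97900 kJ/h

Extent of reaction ξ = 0.281 × 309 / 2 = 43.415 mol/min
Reaction term: ξ·ΔH°_rxn = 43.415 × -37.6 = -1632.4 kJ/min
Q = ΔH = -1632.4 kJ/min = -27.206 kW
Heat removed = 97943 kJ/h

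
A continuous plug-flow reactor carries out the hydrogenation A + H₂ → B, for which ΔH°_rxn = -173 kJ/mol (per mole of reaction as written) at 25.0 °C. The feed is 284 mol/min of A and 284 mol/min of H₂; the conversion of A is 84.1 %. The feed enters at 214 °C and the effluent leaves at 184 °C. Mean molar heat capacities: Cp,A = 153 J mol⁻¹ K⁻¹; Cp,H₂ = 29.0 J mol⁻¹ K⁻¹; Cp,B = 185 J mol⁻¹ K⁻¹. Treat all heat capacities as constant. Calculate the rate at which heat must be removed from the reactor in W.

Extent of reaction ξ = 0.841 × 284 = 238.84 mol/min
Reaction term: ξ·ΔH°_rxn = 238.84 × -173 = -41320 kJ/min
Sensible, feed 214→25 °C: -9769 kJ/min
Outlet flows (mol/min): A 45.156, H₂ 45.156, B 238.84
Sensible, products 25→184 °C: 8332.3 kJ/min
Q = ΔH = -42757 kJ/min = -712.61 kW
Heat removed = 712610 W

Q_out = 713000 W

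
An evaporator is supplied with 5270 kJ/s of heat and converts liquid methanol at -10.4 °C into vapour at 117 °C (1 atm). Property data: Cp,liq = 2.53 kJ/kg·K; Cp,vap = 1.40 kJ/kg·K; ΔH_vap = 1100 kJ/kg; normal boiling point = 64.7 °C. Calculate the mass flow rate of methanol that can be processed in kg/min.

Δh = 2.53×(64.7−-10.4) + 1100 + 1.40×(117−64.7) = 1363.2 kJ/kg
Q = 5270 kJ/s = 5270 kJ/s = 316200 kJ/min
ṁ = Q/Δh = 316200 / 1363.2 = 231.95 kg/min

ṁ = 232 kg/min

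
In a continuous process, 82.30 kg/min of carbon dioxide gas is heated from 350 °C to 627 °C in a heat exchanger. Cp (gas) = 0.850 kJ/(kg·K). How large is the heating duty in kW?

Q = 323 kW

Q = ṁ·Cp·ΔT = 82.30 × 0.850 × (627 − 350) = 19378 kJ/min
Converting: 19378 / 60 s = 322.96 kW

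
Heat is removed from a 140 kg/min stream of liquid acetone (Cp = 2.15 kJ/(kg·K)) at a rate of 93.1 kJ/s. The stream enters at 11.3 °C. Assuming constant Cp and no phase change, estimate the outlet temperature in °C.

Q = 93.1 kJ/s = 5586 kJ/min
ΔT = Q/(ṁ·Cp) = 5586/(140×2.15) = 18.558 K
T_out = 11.3 − 18.558 = -7.2581 °C

T_out = -7.26 °C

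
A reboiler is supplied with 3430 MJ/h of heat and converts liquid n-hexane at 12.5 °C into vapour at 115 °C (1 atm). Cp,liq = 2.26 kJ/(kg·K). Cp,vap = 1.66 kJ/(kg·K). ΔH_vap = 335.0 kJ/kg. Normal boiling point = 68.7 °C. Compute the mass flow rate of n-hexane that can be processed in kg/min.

Δh = 2.26×(68.7−12.5) + 335.0 + 1.66×(115−68.7) = 538.87 kJ/kg
Q = 3430 MJ/h = 952.78 kJ/s = 57167 kJ/min
ṁ = Q/Δh = 57167 / 538.87 = 106.09 kg/min

ṁ = 106 kg/min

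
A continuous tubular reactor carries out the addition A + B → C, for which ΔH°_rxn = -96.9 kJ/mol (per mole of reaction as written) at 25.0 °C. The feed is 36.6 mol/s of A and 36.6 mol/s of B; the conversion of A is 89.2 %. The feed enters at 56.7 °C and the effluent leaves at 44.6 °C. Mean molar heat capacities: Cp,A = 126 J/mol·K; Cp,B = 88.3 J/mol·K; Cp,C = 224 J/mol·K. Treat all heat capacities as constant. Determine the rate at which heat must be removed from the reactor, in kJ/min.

Extent of reaction ξ = 0.892 × 36.6 = 32.647 mol/s
Reaction term: ξ·ΔH°_rxn = 32.647 × -96.9 = -3163.5 kJ/s
Sensible, feed 56.7→25 °C: -248.64 kJ/s
Outlet flows (mol/s): A 3.9528, B 3.9528, C 32.647
Sensible, products 25→44.6 °C: 159.94 kJ/s
Q = ΔH = -3252.2 kJ/s = -3252.2 kW
Heat removed = 195130 kJ/min

Q_out = 195000 kJ/min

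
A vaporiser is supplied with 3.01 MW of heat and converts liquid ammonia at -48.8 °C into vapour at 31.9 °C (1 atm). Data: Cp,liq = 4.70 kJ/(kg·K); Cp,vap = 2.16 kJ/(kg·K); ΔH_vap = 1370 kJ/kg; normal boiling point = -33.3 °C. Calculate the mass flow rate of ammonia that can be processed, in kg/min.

ṁ = 114 kg/min

Δh = 4.70×(-33.3−-48.8) + 1370 + 2.16×(31.9−-33.3) = 1583.7 kJ/kg
Q = 3.01 MW = 3010 kJ/s = 180600 kJ/min
ṁ = Q/Δh = 180600 / 1583.7 = 114.04 kg/min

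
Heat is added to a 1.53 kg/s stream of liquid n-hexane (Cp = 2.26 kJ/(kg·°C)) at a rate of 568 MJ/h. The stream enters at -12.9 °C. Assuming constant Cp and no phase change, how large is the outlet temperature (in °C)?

Q = 568 MJ/h = 157.78 kJ/s
ΔT = Q/(ṁ·Cp) = 157.78/(1.53×2.26) = 45.63 K
T_out = -12.9 + 45.63 = 32.73 °C

T_out = 32.7 °C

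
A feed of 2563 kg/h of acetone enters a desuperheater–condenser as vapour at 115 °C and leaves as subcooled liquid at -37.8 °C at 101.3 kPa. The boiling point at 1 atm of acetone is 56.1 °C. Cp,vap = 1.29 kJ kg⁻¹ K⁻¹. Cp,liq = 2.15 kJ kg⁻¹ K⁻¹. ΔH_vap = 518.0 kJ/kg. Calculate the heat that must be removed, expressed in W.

vapour 115→56.1 °C: -75.981 kJ/kg
condensation at 56.1 °C: -518 kJ/kg
liquid 56.1→-37.8 °C: -201.88 kJ/kg
Δh = -75.981 + -518 + -201.88 = -795.87 kJ/kg
Q = ṁ·Δh = 2563 kg/h × -795.87 kJ/kg = -2.0398e+06 kJ/h
|Q| = 566.61 kW = 566610 W

Q_c = 567000 W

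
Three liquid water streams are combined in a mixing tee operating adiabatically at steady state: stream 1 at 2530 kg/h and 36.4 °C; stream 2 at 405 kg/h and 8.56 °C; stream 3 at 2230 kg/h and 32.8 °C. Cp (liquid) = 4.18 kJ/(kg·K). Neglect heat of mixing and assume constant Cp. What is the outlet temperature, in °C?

Energy balance with Q = 0: Σ ṁᵢCp,ᵢ(T_out − Tᵢ) = 0
T_out = Σ ṁᵢCp,ᵢTᵢ / Σ ṁᵢCp,ᵢ
      = 705180 / 21590 = 32.663 °C

T_out = 32.7 °C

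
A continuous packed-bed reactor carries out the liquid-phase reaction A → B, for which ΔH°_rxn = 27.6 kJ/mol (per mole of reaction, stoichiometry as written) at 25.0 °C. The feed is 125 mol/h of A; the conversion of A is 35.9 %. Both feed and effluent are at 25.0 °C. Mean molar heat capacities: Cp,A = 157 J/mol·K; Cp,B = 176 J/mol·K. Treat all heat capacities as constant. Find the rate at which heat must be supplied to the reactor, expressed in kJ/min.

Extent of reaction ξ = 0.359 × 125 = 44.875 mol/h
Reaction term: ξ·ΔH°_rxn = 44.875 × 27.6 = 1238.5 kJ/h
Q = ΔH = 1238.5 kJ/h = 0.34404 kW
Heat supplied = 20.642 kJ/min

Q_in = 20.6 kJ/min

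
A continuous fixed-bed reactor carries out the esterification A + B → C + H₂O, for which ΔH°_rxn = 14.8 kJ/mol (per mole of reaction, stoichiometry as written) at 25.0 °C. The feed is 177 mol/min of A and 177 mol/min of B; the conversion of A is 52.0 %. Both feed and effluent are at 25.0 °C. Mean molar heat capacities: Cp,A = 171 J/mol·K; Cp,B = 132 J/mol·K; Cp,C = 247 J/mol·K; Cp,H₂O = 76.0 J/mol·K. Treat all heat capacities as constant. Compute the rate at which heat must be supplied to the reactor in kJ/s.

Q_in = 22.7 kJ/s

Extent of reaction ξ = 0.520 × 177 = 92.04 mol/min
Reaction term: ξ·ΔH°_rxn = 92.04 × 14.8 = 1362.2 kJ/min
Q = ΔH = 1362.2 kJ/min = 22.703 kW
Heat supplied = 22.703 kJ/s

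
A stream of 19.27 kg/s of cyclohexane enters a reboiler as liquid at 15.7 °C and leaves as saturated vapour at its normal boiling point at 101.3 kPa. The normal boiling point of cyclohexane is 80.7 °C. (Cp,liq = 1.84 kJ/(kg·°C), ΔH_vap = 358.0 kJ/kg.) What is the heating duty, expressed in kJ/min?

Q = 552000 kJ/min

liquid 15.7→80.7 °C: 119.6 kJ/kg
vaporisation at 80.7 °C: 358 kJ/kg
Δh = 119.6 + 358 = 477.6 kJ/kg
Q = ṁ·Δh = 19.27 kg/s × 477.6 kJ/kg = 9203.4 kJ/s
|Q| = 9203.4 kW = 552200 kJ/min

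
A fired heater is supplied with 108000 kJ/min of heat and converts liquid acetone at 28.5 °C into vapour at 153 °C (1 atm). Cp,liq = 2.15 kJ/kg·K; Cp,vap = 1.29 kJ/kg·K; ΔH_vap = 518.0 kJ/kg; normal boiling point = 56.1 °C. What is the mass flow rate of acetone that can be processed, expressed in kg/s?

Δh = 2.15×(56.1−28.5) + 518.0 + 1.29×(153−56.1) = 702.34 kJ/kg
Q = 108000 kJ/min = 1800 kJ/s = 1800 kJ/s
ṁ = Q/Δh = 1800 / 702.34 = 2.5629 kg/s

ṁ = 2.56 kg/s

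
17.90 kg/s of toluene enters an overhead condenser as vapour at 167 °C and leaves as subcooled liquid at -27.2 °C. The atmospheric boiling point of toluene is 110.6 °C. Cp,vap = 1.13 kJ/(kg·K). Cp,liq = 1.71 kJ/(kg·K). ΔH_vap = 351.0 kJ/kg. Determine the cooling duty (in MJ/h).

vapour 167→110.6 °C: -63.732 kJ/kg
condensation at 110.6 °C: -351 kJ/kg
liquid 110.6→-27.2 °C: -235.64 kJ/kg
Δh = -63.732 + -351 + -235.64 = -650.37 kJ/kg
Q = ṁ·Δh = 17.90 kg/s × -650.37 kJ/kg = -11642 kJ/s
|Q| = 11642 kW = 41910 MJ/h

Q_c = 41900 MJ/h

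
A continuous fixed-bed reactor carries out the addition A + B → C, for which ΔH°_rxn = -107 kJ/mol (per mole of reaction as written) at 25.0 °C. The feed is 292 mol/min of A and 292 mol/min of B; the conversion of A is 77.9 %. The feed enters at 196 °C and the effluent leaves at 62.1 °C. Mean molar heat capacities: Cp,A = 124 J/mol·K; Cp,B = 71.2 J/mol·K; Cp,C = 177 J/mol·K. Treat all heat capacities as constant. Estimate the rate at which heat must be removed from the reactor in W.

Q_out = 535000 W

Extent of reaction ξ = 0.779 × 292 = 227.47 mol/min
Reaction term: ξ·ΔH°_rxn = 227.47 × -107 = -24339 kJ/min
Sensible, feed 196→25 °C: -9746.7 kJ/min
Outlet flows (mol/min): A 64.532, B 64.532, C 227.47
Sensible, products 25→62.1 °C: 1961 kJ/min
Q = ΔH = -32125 kJ/min = -535.41 kW
Heat removed = 535410 W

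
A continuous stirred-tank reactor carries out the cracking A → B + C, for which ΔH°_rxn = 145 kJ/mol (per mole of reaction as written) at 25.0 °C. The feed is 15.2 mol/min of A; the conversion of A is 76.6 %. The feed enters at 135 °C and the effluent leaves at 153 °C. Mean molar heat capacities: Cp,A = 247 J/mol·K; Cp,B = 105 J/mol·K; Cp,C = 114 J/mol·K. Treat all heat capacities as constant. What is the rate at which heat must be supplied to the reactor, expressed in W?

Extent of reaction ξ = 0.766 × 15.2 = 11.643 mol/min
Reaction term: ξ·ΔH°_rxn = 11.643 × 145 = 1688.3 kJ/min
Sensible, feed 135→25 °C: -412.98 kJ/min
Outlet flows (mol/min): A 3.5568, B 11.643, C 11.643
Sensible, products 25→153 °C: 438.83 kJ/min
Q = ΔH = 1714.1 kJ/min = 28.569 kW
Heat supplied = 28569 W

Q_in = 28600 W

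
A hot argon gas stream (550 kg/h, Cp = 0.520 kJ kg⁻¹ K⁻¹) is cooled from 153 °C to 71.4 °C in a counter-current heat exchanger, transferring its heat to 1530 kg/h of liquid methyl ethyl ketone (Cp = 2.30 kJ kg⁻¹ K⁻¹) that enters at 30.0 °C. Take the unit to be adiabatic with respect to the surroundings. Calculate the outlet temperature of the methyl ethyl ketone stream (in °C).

Heat released by hot stream: Q = 550 × 0.520 × (153 − 71.4) = 23338 kJ/h
Energy balance on cold side (adiabatic exchanger): Q = ṁ_c·Cp_c·(T_c,out − T_c,in)
T_c,out = 30.0 + 23338/(1530 × 2.30) = 36.632 °C

T_c,out = 36.6 °C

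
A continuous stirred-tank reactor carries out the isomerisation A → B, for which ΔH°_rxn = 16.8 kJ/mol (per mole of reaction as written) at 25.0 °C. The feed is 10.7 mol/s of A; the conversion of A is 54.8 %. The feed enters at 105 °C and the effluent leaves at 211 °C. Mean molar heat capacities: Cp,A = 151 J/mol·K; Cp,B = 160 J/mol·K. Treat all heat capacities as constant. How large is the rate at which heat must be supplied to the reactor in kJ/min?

Extent of reaction ξ = 0.548 × 10.7 = 5.8636 mol/s
Reaction term: ξ·ΔH°_rxn = 5.8636 × 16.8 = 98.508 kJ/s
Sensible, feed 105→25 °C: -129.26 kJ/s
Outlet flows (mol/s): A 4.8364, B 5.8636
Sensible, products 25→211 °C: 310.34 kJ/s
Q = ΔH = 279.59 kJ/s = 279.59 kW
Heat supplied = 16775 kJ/min

Q_in = 16800 kJ/min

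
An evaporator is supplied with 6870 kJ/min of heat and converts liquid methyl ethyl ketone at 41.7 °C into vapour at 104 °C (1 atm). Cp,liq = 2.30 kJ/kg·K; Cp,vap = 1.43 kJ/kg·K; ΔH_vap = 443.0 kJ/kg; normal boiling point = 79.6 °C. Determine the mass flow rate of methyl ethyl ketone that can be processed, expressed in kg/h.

Δh = 2.30×(79.6−41.7) + 443.0 + 1.43×(104−79.6) = 565.06 kJ/kg
Q = 6870 kJ/min = 114.5 kJ/s = 412200 kJ/h
ṁ = Q/Δh = 412200 / 565.06 = 729.48 kg/h

ṁ = 729 kg/h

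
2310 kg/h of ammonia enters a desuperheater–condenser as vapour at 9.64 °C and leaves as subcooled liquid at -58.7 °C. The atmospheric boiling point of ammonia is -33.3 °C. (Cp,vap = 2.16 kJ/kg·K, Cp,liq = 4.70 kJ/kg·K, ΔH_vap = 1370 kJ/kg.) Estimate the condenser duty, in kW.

vapour 9.64→-33.3 °C: -92.75 kJ/kg
condensation at -33.3 °C: -1370 kJ/kg
liquid -33.3→-58.7 °C: -119.38 kJ/kg
Δh = -92.75 + -1370 + -119.38 = -1582.1 kJ/kg
Q = ṁ·Δh = 2310 kg/h × -1582.1 kJ/kg = -3.6547e+06 kJ/h
|Q| = 1015.2 kW

Q_c = 1020 kW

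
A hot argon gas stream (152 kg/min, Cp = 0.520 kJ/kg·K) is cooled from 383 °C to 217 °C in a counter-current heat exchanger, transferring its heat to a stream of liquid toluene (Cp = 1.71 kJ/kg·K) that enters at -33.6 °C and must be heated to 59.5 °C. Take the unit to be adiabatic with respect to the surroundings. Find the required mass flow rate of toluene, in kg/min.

ṁ_c = 82.4 kg/min

Heat released by hot stream: Q = 152 × 0.520 × (383 − 217) = 13121 kJ/min
Energy balance on cold side (adiabatic exchanger): Q = ṁ_c·Cp_c·(T_c,out − T_c,in)
ṁ_c = 13121 / [1.71 × (59.5 − -33.6)] = 82.416 kg/min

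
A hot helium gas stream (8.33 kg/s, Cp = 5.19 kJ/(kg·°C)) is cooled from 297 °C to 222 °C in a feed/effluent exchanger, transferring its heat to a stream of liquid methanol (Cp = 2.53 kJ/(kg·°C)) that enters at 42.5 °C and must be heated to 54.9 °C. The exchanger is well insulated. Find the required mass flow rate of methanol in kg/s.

ṁ_c = 103 kg/s

Heat released by hot stream: Q = 8.33 × 5.19 × (297 − 222) = 3242.5 kJ/s
Energy balance on cold side (adiabatic exchanger): Q = ṁ_c·Cp_c·(T_c,out − T_c,in)
ṁ_c = 3242.5 / [2.53 × (54.9 − 42.5)] = 103.35 kg/s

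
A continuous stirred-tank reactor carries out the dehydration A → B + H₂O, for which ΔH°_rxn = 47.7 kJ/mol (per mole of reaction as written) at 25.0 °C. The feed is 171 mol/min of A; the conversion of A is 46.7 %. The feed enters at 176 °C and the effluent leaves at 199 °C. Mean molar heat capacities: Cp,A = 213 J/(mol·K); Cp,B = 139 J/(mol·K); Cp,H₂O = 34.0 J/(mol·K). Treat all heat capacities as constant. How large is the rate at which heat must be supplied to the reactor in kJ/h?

Extent of reaction ξ = 0.467 × 171 = 79.857 mol/min
Reaction term: ξ·ΔH°_rxn = 79.857 × 47.7 = 3809.2 kJ/min
Sensible, feed 176→25 °C: -5499.9 kJ/min
Outlet flows (mol/min): A 91.143, B 79.857, H₂O 79.857
Sensible, products 25→199 °C: 5781.8 kJ/min
Q = ΔH = 4091.1 kJ/min = 68.185 kW
Heat supplied = 245470 kJ/h

Q_in = 245000 kJ/h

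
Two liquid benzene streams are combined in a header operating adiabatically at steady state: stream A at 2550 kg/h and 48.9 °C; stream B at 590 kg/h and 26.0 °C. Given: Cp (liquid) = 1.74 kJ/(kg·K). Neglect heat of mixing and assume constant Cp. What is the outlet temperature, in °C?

T_out = 44.6 °C

No heat crosses the boundary, so H_out = H_in.
Σ ṁᵢCp,ᵢTᵢ = 2550×1.74×48.9 + 590×1.74×26.0 = 243660
Σ ṁᵢCp,ᵢ = 2550×1.74 + 590×1.74 = 5463.6
T_out = 243660 / 5463.6 = 44.597 °C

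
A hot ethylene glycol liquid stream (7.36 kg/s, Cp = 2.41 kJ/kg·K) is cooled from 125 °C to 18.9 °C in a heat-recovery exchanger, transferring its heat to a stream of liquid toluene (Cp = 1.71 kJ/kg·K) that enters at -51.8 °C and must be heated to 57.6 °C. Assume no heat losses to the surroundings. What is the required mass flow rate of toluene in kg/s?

ṁ_c = 10.1 kg/s

Heat released by hot stream: Q = 7.36 × 2.41 × (125 − 18.9) = 1882 kJ/s
Energy balance on cold side (adiabatic exchanger): Q = ṁ_c·Cp_c·(T_c,out − T_c,in)
ṁ_c = 1882 / [1.71 × (57.6 − -51.8)] = 10.06 kg/s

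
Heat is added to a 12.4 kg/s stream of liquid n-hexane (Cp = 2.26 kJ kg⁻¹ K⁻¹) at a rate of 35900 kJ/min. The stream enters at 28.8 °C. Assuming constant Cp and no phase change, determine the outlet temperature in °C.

T_out = 50.2 °C

Q = 35900 kJ/min = 598.33 kJ/s
ΔT = Q/(ṁ·Cp) = 598.33/(12.4×2.26) = 21.351 K
T_out = 28.8 + 21.351 = 50.151 °C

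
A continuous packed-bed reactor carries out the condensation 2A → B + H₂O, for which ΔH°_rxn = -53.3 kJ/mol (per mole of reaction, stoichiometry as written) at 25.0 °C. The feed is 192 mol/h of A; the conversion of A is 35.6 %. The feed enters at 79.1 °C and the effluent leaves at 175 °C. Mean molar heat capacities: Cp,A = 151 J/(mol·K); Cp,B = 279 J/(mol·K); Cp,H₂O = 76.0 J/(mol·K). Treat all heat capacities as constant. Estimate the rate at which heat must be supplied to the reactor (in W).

Q_in = 342 W

Extent of reaction ξ = 0.356 × 192 / 2 = 34.176 mol/h
Reaction term: ξ·ΔH°_rxn = 34.176 × -53.3 = -1821.6 kJ/h
Sensible, feed 79.1→25 °C: -1568.5 kJ/h
Outlet flows (mol/h): A 123.65, B 34.176, H₂O 34.176
Sensible, products 25→175 °C: 4620.5 kJ/h
Q = ΔH = 1230.5 kJ/h = 0.34179 kW
Heat supplied = 341.79 W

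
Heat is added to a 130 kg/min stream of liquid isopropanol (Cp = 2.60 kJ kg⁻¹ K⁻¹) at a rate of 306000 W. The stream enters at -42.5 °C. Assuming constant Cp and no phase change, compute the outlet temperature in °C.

Q = 306000 W = 18360 kJ/min
ΔT = Q/(ṁ·Cp) = 18360/(130×2.60) = 54.32 K
T_out = -42.5 + 54.32 = 11.82 °C

T_out = 11.8 °C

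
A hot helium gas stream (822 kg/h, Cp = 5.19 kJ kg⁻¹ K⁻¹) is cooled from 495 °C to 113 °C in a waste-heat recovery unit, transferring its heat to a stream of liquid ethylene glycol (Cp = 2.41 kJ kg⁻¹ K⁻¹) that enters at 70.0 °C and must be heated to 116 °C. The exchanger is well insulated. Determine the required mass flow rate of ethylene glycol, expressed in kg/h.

ṁ_c = 14700 kg/h

Heat released by hot stream: Q = 822 × 5.19 × (495 − 113) = 1.6297e+06 kJ/h
Energy balance on cold side (adiabatic exchanger): Q = ṁ_c·Cp_c·(T_c,out − T_c,in)
ṁ_c = 1.6297e+06 / [2.41 × (116 − 70.0)] = 14700 kg/h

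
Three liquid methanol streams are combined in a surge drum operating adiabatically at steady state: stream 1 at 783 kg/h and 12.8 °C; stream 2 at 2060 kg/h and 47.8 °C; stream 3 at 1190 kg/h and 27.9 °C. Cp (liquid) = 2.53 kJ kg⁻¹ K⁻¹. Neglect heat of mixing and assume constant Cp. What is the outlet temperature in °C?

No heat crosses the boundary, so H_out = H_in.
Σ ṁᵢCp,ᵢTᵢ = 783×2.53×12.8 + 2060×2.53×47.8 + 1190×2.53×27.9 = 358480
Σ ṁᵢCp,ᵢ = 783×2.53 + 2060×2.53 + 1190×2.53 = 10203
T_out = 358480 / 10203 = 35.133 °C

T_out = 35.1 °C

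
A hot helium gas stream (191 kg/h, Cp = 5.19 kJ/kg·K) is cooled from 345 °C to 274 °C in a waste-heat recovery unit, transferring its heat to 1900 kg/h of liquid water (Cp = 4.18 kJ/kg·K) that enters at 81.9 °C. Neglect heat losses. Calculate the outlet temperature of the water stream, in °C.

Heat released by hot stream: Q = 191 × 5.19 × (345 − 274) = 70382 kJ/h
Energy balance on cold side (adiabatic exchanger): Q = ṁ_c·Cp_c·(T_c,out − T_c,in)
T_c,out = 81.9 + 70382/(1900 × 4.18) = 90.762 °C

T_c,out = 90.8 °C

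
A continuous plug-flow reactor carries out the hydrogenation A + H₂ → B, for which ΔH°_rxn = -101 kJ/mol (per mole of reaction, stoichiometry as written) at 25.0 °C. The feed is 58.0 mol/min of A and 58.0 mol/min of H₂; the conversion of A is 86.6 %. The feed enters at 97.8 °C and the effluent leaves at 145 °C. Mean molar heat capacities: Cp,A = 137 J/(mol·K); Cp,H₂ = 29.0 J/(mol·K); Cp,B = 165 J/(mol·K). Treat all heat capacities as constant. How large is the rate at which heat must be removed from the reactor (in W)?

Q_out = 77100 W

Extent of reaction ξ = 0.866 × 58.0 = 50.228 mol/min
Reaction term: ξ·ΔH°_rxn = 50.228 × -101 = -5073 kJ/min
Sensible, feed 97.8→25 °C: -700.92 kJ/min
Outlet flows (mol/min): A 7.772, H₂ 7.772, B 50.228
Sensible, products 25→145 °C: 1149.3 kJ/min
Q = ΔH = -4624.6 kJ/min = -77.077 kW
Heat removed = 77077 W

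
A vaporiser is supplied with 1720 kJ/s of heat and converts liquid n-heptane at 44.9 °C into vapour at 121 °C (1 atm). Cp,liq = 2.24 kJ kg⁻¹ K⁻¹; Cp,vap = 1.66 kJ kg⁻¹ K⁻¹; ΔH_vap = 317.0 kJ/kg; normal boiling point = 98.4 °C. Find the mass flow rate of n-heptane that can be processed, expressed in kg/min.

ṁ = 218 kg/min

Δh = 2.24×(98.4−44.9) + 317.0 + 1.66×(121−98.4) = 474.36 kJ/kg
Q = 1720 kJ/s = 1720 kJ/s = 103200 kJ/min
ṁ = Q/Δh = 103200 / 474.36 = 217.56 kg/min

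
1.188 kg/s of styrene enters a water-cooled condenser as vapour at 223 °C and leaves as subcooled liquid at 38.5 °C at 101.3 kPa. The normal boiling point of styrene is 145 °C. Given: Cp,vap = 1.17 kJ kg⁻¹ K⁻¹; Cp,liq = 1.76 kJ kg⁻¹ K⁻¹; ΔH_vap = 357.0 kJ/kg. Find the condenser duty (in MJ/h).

vapour 223→145 °C: -91.26 kJ/kg
condensation at 145 °C: -357 kJ/kg
liquid 145→38.5 °C: -187.44 kJ/kg
Δh = -91.26 + -357 + -187.44 = -635.7 kJ/kg
Q = ṁ·Δh = 1.188 kg/s × -635.7 kJ/kg = -755.21 kJ/s
|Q| = 755.21 kW = 2718.8 MJ/h

Q_c = 2720 MJ/h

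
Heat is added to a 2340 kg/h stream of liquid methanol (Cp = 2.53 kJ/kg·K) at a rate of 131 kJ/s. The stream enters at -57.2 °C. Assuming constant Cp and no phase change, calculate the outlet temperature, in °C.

Q = 131 kJ/s = 471600 kJ/h
ΔT = Q/(ṁ·Cp) = 471600/(2340×2.53) = 79.659 K
T_out = -57.2 + 79.659 = 22.459 °C

T_out = 22.5 °C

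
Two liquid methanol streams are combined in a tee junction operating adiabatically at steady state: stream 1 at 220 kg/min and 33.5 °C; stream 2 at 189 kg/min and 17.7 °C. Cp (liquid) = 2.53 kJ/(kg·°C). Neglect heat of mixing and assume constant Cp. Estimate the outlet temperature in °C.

No heat crosses the boundary, so H_out = H_in.
T_out = Σ ṁᵢCp,ᵢTᵢ / Σ ṁᵢCp,ᵢ
      = 27110 / 1034.8 = 26.199 °C

T_out = 26.2 °C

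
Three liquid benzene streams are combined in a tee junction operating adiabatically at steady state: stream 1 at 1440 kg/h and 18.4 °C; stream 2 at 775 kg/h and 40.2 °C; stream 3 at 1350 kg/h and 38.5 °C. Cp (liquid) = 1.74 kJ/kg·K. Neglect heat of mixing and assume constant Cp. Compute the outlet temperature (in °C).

T_out = 30.8 °C

Energy balance with Q = 0: Σ ṁᵢCp,ᵢ(T_out − Tᵢ) = 0
Σ ṁᵢCp,ᵢTᵢ = 1440×1.74×18.4 + 775×1.74×40.2 + 1350×1.74×38.5 = 190750
Σ ṁᵢCp,ᵢ = 1440×1.74 + 775×1.74 + 1350×1.74 = 6203.1
T_out = 190750 / 6203.1 = 30.751 °C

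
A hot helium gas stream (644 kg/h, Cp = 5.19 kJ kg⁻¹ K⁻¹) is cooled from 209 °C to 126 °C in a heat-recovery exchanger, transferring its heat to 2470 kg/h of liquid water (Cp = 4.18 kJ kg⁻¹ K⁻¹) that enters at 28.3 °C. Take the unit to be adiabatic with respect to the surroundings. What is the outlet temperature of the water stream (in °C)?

Heat released by hot stream: Q = 644 × 5.19 × (209 − 126) = 277420 kJ/h
Energy balance on cold side (adiabatic exchanger): Q = ṁ_c·Cp_c·(T_c,out − T_c,in)
T_c,out = 28.3 + 277420/(2470 × 4.18) = 55.169 °C

T_c,out = 55.2 °C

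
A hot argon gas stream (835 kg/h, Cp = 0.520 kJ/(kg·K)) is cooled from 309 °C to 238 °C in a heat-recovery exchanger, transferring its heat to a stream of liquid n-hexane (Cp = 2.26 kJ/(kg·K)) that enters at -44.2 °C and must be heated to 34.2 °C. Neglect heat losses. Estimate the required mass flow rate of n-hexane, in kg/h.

ṁ_c = 174 kg/h

Heat released by hot stream: Q = 835 × 0.520 × (309 − 238) = 30828 kJ/h
Energy balance on cold side (adiabatic exchanger): Q = ṁ_c·Cp_c·(T_c,out − T_c,in)
ṁ_c = 30828 / [2.26 × (34.2 − -44.2)] = 173.99 kg/h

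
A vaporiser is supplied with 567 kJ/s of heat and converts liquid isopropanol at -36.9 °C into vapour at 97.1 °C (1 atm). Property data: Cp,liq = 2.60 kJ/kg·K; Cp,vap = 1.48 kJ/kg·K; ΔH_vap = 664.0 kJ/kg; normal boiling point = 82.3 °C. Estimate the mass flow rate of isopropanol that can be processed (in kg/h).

ṁ = 2050 kg/h

Δh = 2.60×(82.3−-36.9) + 664.0 + 1.48×(97.1−82.3) = 995.82 kJ/kg
Q = 567 kJ/s = 567 kJ/s = 2.0412e+06 kJ/h
ṁ = Q/Δh = 2.0412e+06 / 995.82 = 2049.8 kg/h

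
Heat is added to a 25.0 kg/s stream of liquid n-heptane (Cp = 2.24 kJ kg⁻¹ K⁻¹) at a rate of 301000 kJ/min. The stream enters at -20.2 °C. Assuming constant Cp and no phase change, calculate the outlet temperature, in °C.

Q = 301000 kJ/min = 5016.7 kJ/s
ΔT = Q/(ṁ·Cp) = 5016.7/(25.0×2.24) = 89.583 K
T_out = -20.2 + 89.583 = 69.383 °C

T_out = 69.4 °C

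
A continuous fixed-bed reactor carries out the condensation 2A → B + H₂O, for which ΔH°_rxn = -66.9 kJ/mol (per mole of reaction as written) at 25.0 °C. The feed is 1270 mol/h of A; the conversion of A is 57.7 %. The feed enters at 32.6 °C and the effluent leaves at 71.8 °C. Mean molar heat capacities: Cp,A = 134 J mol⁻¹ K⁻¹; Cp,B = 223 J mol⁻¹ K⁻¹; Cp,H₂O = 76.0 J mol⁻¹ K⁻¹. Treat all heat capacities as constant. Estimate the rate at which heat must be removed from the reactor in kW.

Extent of reaction ξ = 0.577 × 1270 / 2 = 366.39 mol/h
Reaction term: ξ·ΔH°_rxn = 366.39 × -66.9 = -24512 kJ/h
Sensible, feed 32.6→25 °C: -1293.4 kJ/h
Outlet flows (mol/h): A 537.21, B 366.39, H₂O 366.39
Sensible, products 25→71.8 °C: 8496 kJ/h
Q = ΔH = -17309 kJ/h = -4.8081 kW
Heat removed = 4.8081 kW

Q_out = 4.81 kW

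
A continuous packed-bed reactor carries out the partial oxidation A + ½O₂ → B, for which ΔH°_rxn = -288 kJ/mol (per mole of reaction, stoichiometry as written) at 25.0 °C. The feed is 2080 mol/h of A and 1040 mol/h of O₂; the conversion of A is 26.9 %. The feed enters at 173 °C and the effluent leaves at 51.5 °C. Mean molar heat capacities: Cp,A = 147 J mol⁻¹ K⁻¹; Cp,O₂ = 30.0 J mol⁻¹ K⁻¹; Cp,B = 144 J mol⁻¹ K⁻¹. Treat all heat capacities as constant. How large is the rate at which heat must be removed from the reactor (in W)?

Q_out = 56200 W

Extent of reaction ξ = 0.269 × 2080 = 559.52 mol/h
Reaction term: ξ·ΔH°_rxn = 559.52 × -288 = -161140 kJ/h
Sensible, feed 173→25 °C: -49870 kJ/h
Outlet flows (mol/h): A 1520.5, O₂ 760.24, B 559.52
Sensible, products 25→51.5 °C: 8662.5 kJ/h
Q = ΔH = -202350 kJ/h = -56.208 kW
Heat removed = 56208 W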